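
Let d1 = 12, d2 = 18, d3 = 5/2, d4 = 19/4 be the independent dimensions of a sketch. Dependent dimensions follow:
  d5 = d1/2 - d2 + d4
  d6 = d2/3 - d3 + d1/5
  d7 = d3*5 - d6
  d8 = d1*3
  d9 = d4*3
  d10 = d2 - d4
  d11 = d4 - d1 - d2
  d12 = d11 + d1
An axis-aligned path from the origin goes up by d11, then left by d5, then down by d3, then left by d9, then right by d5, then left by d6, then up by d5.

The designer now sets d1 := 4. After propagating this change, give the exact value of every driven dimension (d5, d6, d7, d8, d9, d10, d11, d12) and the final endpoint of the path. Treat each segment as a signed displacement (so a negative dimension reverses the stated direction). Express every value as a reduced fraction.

Apply edit: d1 := 4
  d5 = d1/2 - d2 + d4 = -45/4
  d6 = d2/3 - d3 + d1/5 = 43/10
  d7 = d3*5 - d6 = 41/5
  d8 = d1*3 = 12
  d9 = d4*3 = 57/4
  d10 = d2 - d4 = 53/4
  d11 = d4 - d1 - d2 = -69/4
  d12 = d11 + d1 = -53/4
Walk from origin (0, 0):
  seg 1: up by d11 = -69/4 → (0, -69/4)
  seg 2: left by d5 = -45/4 → (45/4, -69/4)
  seg 3: down by d3 = 5/2 → (45/4, -79/4)
  seg 4: left by d9 = 57/4 → (-3, -79/4)
  seg 5: right by d5 = -45/4 → (-57/4, -79/4)
  seg 6: left by d6 = 43/10 → (-371/20, -79/4)
  seg 7: up by d5 = -45/4 → (-371/20, -31)

d5 = -45/4
d6 = 43/10
d7 = 41/5
d8 = 12
d9 = 57/4
d10 = 53/4
d11 = -69/4
d12 = -53/4
endpoint = (-371/20, -31)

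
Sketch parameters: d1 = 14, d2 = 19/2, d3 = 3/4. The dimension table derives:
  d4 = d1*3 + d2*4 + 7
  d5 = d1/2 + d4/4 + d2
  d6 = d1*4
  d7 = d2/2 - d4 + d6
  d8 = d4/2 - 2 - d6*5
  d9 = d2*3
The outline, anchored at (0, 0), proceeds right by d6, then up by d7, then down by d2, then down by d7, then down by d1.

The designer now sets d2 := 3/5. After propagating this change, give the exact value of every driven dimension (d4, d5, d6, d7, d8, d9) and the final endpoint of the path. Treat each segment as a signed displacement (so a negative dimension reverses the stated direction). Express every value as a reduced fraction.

d4 = 257/5
d5 = 409/20
d6 = 56
d7 = 49/10
d8 = -2563/10
d9 = 9/5
endpoint = (56, -73/5)

Apply edit: d2 := 3/5
  d4 = d1*3 + d2*4 + 7 = 257/5
  d5 = d1/2 + d4/4 + d2 = 409/20
  d6 = d1*4 = 56
  d7 = d2/2 - d4 + d6 = 49/10
  d8 = d4/2 - 2 - d6*5 = -2563/10
  d9 = d2*3 = 9/5
Walk from origin (0, 0):
  seg 1: right by d6 = 56 → (56, 0)
  seg 2: up by d7 = 49/10 → (56, 49/10)
  seg 3: down by d2 = 3/5 → (56, 43/10)
  seg 4: down by d7 = 49/10 → (56, -3/5)
  seg 5: down by d1 = 14 → (56, -73/5)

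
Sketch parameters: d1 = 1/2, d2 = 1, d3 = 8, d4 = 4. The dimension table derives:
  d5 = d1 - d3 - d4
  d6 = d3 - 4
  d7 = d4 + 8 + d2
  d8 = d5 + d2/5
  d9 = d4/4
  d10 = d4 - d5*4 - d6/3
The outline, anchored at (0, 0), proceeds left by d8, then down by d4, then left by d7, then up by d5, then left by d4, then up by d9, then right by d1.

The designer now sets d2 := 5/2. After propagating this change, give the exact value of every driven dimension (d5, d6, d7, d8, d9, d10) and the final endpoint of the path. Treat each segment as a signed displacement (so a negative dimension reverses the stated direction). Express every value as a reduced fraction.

d5 = -23/2
d6 = 4
d7 = 29/2
d8 = -11
d9 = 1
d10 = 146/3
endpoint = (-7, -29/2)

Apply edit: d2 := 5/2
  d5 = d1 - d3 - d4 = -23/2
  d6 = d3 - 4 = 4
  d7 = d4 + 8 + d2 = 29/2
  d8 = d5 + d2/5 = -11
  d9 = d4/4 = 1
  d10 = d4 - d5*4 - d6/3 = 146/3
Walk from origin (0, 0):
  seg 1: left by d8 = -11 → (11, 0)
  seg 2: down by d4 = 4 → (11, -4)
  seg 3: left by d7 = 29/2 → (-7/2, -4)
  seg 4: up by d5 = -23/2 → (-7/2, -31/2)
  seg 5: left by d4 = 4 → (-15/2, -31/2)
  seg 6: up by d9 = 1 → (-15/2, -29/2)
  seg 7: right by d1 = 1/2 → (-7, -29/2)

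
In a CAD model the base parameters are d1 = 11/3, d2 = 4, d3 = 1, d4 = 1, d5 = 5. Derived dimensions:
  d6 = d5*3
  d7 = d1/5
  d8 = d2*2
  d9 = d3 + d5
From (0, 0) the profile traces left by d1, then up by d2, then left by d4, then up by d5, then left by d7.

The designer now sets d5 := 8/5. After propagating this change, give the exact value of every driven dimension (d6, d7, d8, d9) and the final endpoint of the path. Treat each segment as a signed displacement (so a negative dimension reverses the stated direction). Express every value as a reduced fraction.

d6 = 24/5
d7 = 11/15
d8 = 8
d9 = 13/5
endpoint = (-27/5, 28/5)

Apply edit: d5 := 8/5
  d6 = d5*3 = 24/5
  d7 = d1/5 = 11/15
  d8 = d2*2 = 8
  d9 = d3 + d5 = 13/5
Walk from origin (0, 0):
  seg 1: left by d1 = 11/3 → (-11/3, 0)
  seg 2: up by d2 = 4 → (-11/3, 4)
  seg 3: left by d4 = 1 → (-14/3, 4)
  seg 4: up by d5 = 8/5 → (-14/3, 28/5)
  seg 5: left by d7 = 11/15 → (-27/5, 28/5)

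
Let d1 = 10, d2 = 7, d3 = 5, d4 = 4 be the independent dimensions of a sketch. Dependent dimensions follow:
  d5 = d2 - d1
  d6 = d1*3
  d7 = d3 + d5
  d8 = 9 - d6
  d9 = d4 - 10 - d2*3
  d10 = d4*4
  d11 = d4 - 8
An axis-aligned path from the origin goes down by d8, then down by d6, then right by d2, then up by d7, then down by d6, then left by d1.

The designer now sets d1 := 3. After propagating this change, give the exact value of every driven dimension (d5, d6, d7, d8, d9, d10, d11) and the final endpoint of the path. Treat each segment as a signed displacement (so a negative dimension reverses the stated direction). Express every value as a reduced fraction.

d5 = 4
d6 = 9
d7 = 9
d8 = 0
d9 = -27
d10 = 16
d11 = -4
endpoint = (4, -9)

Apply edit: d1 := 3
  d5 = d2 - d1 = 4
  d6 = d1*3 = 9
  d7 = d3 + d5 = 9
  d8 = 9 - d6 = 0
  d9 = d4 - 10 - d2*3 = -27
  d10 = d4*4 = 16
  d11 = d4 - 8 = -4
Walk from origin (0, 0):
  seg 1: down by d8 = 0 → (0, 0)
  seg 2: down by d6 = 9 → (0, -9)
  seg 3: right by d2 = 7 → (7, -9)
  seg 4: up by d7 = 9 → (7, 0)
  seg 5: down by d6 = 9 → (7, -9)
  seg 6: left by d1 = 3 → (4, -9)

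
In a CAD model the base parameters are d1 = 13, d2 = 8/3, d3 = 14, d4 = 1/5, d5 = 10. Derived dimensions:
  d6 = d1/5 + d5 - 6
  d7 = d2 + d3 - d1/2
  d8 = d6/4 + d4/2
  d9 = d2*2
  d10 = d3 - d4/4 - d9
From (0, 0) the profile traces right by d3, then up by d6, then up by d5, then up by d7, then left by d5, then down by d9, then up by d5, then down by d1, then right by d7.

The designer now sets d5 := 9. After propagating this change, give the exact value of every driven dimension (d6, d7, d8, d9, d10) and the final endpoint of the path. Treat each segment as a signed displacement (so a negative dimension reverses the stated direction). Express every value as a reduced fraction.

Apply edit: d5 := 9
  d6 = d1/5 + d5 - 6 = 28/5
  d7 = d2 + d3 - d1/2 = 61/6
  d8 = d6/4 + d4/2 = 3/2
  d9 = d2*2 = 16/3
  d10 = d3 - d4/4 - d9 = 517/60
Walk from origin (0, 0):
  seg 1: right by d3 = 14 → (14, 0)
  seg 2: up by d6 = 28/5 → (14, 28/5)
  seg 3: up by d5 = 9 → (14, 73/5)
  seg 4: up by d7 = 61/6 → (14, 743/30)
  seg 5: left by d5 = 9 → (5, 743/30)
  seg 6: down by d9 = 16/3 → (5, 583/30)
  seg 7: up by d5 = 9 → (5, 853/30)
  seg 8: down by d1 = 13 → (5, 463/30)
  seg 9: right by d7 = 61/6 → (91/6, 463/30)

d6 = 28/5
d7 = 61/6
d8 = 3/2
d9 = 16/3
d10 = 517/60
endpoint = (91/6, 463/30)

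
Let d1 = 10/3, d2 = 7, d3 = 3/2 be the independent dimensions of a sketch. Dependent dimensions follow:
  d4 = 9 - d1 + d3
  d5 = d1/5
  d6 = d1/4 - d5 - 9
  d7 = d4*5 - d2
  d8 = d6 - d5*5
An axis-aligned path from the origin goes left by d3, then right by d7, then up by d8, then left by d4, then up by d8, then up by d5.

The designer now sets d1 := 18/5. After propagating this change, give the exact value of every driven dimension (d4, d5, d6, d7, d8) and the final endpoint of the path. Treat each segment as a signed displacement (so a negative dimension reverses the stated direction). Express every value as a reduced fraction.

d4 = 69/10
d5 = 18/25
d6 = -441/50
d7 = 55/2
d8 = -621/50
endpoint = (191/10, -603/25)

Apply edit: d1 := 18/5
  d4 = 9 - d1 + d3 = 69/10
  d5 = d1/5 = 18/25
  d6 = d1/4 - d5 - 9 = -441/50
  d7 = d4*5 - d2 = 55/2
  d8 = d6 - d5*5 = -621/50
Walk from origin (0, 0):
  seg 1: left by d3 = 3/2 → (-3/2, 0)
  seg 2: right by d7 = 55/2 → (26, 0)
  seg 3: up by d8 = -621/50 → (26, -621/50)
  seg 4: left by d4 = 69/10 → (191/10, -621/50)
  seg 5: up by d8 = -621/50 → (191/10, -621/25)
  seg 6: up by d5 = 18/25 → (191/10, -603/25)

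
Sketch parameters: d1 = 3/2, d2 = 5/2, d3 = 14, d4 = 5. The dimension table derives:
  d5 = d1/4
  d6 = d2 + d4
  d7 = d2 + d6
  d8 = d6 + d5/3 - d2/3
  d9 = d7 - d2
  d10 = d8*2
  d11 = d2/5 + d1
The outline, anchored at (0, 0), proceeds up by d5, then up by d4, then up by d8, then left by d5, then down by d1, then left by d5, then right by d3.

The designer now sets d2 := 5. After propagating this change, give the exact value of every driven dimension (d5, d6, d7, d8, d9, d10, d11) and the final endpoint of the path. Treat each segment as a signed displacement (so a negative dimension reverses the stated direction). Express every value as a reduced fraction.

Apply edit: d2 := 5
  d5 = d1/4 = 3/8
  d6 = d2 + d4 = 10
  d7 = d2 + d6 = 15
  d8 = d6 + d5/3 - d2/3 = 203/24
  d9 = d7 - d2 = 10
  d10 = d8*2 = 203/12
  d11 = d2/5 + d1 = 5/2
Walk from origin (0, 0):
  seg 1: up by d5 = 3/8 → (0, 3/8)
  seg 2: up by d4 = 5 → (0, 43/8)
  seg 3: up by d8 = 203/24 → (0, 83/6)
  seg 4: left by d5 = 3/8 → (-3/8, 83/6)
  seg 5: down by d1 = 3/2 → (-3/8, 37/3)
  seg 6: left by d5 = 3/8 → (-3/4, 37/3)
  seg 7: right by d3 = 14 → (53/4, 37/3)

d5 = 3/8
d6 = 10
d7 = 15
d8 = 203/24
d9 = 10
d10 = 203/12
d11 = 5/2
endpoint = (53/4, 37/3)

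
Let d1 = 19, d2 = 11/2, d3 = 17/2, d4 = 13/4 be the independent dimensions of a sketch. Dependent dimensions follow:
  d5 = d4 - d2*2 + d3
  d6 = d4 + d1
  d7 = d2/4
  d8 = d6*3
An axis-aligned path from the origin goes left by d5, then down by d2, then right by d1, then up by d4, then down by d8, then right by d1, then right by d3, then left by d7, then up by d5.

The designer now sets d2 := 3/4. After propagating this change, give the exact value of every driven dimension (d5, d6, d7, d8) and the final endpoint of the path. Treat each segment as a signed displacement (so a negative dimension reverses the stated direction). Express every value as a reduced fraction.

Apply edit: d2 := 3/4
  d5 = d4 - d2*2 + d3 = 41/4
  d6 = d4 + d1 = 89/4
  d7 = d2/4 = 3/16
  d8 = d6*3 = 267/4
Walk from origin (0, 0):
  seg 1: left by d5 = 41/4 → (-41/4, 0)
  seg 2: down by d2 = 3/4 → (-41/4, -3/4)
  seg 3: right by d1 = 19 → (35/4, -3/4)
  seg 4: up by d4 = 13/4 → (35/4, 5/2)
  seg 5: down by d8 = 267/4 → (35/4, -257/4)
  seg 6: right by d1 = 19 → (111/4, -257/4)
  seg 7: right by d3 = 17/2 → (145/4, -257/4)
  seg 8: left by d7 = 3/16 → (577/16, -257/4)
  seg 9: up by d5 = 41/4 → (577/16, -54)

d5 = 41/4
d6 = 89/4
d7 = 3/16
d8 = 267/4
endpoint = (577/16, -54)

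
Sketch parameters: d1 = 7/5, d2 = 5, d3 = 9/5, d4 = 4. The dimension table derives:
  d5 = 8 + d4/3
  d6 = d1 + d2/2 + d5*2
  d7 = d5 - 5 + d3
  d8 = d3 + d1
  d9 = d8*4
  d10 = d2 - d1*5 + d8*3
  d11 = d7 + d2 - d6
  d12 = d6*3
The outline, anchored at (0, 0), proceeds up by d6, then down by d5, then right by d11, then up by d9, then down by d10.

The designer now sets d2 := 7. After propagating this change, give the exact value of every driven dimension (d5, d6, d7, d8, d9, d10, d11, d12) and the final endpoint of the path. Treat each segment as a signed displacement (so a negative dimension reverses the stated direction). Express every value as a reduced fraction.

d5 = 28/3
d6 = 707/30
d7 = 92/15
d8 = 16/5
d9 = 64/5
d10 = 48/5
d11 = -313/30
d12 = 707/10
endpoint = (-313/30, 523/30)

Apply edit: d2 := 7
  d5 = 8 + d4/3 = 28/3
  d6 = d1 + d2/2 + d5*2 = 707/30
  d7 = d5 - 5 + d3 = 92/15
  d8 = d3 + d1 = 16/5
  d9 = d8*4 = 64/5
  d10 = d2 - d1*5 + d8*3 = 48/5
  d11 = d7 + d2 - d6 = -313/30
  d12 = d6*3 = 707/10
Walk from origin (0, 0):
  seg 1: up by d6 = 707/30 → (0, 707/30)
  seg 2: down by d5 = 28/3 → (0, 427/30)
  seg 3: right by d11 = -313/30 → (-313/30, 427/30)
  seg 4: up by d9 = 64/5 → (-313/30, 811/30)
  seg 5: down by d10 = 48/5 → (-313/30, 523/30)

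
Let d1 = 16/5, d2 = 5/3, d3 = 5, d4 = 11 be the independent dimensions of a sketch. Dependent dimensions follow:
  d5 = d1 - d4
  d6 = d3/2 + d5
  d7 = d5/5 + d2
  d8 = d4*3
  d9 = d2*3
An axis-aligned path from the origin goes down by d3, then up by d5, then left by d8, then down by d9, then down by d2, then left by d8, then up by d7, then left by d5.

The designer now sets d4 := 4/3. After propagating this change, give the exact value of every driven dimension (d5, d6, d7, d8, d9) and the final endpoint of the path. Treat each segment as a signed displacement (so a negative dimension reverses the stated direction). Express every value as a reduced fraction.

d5 = 28/15
d6 = 131/30
d7 = 51/25
d8 = 4
d9 = 5
endpoint = (-148/15, -194/25)

Apply edit: d4 := 4/3
  d5 = d1 - d4 = 28/15
  d6 = d3/2 + d5 = 131/30
  d7 = d5/5 + d2 = 51/25
  d8 = d4*3 = 4
  d9 = d2*3 = 5
Walk from origin (0, 0):
  seg 1: down by d3 = 5 → (0, -5)
  seg 2: up by d5 = 28/15 → (0, -47/15)
  seg 3: left by d8 = 4 → (-4, -47/15)
  seg 4: down by d9 = 5 → (-4, -122/15)
  seg 5: down by d2 = 5/3 → (-4, -49/5)
  seg 6: left by d8 = 4 → (-8, -49/5)
  seg 7: up by d7 = 51/25 → (-8, -194/25)
  seg 8: left by d5 = 28/15 → (-148/15, -194/25)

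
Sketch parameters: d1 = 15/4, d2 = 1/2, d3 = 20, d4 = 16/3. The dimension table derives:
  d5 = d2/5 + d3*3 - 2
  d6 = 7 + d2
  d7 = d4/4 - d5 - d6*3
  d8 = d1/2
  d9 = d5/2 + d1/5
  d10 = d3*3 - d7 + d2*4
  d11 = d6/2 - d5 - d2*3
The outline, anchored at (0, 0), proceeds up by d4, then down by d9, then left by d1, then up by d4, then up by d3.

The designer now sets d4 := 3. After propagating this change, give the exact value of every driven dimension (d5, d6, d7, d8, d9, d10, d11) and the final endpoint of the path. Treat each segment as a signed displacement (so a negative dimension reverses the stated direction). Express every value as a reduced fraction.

d5 = 581/10
d6 = 15/2
d7 = -1597/20
d8 = 15/8
d9 = 149/5
d10 = 2837/20
d11 = -1117/20
endpoint = (-15/4, -19/5)

Apply edit: d4 := 3
  d5 = d2/5 + d3*3 - 2 = 581/10
  d6 = 7 + d2 = 15/2
  d7 = d4/4 - d5 - d6*3 = -1597/20
  d8 = d1/2 = 15/8
  d9 = d5/2 + d1/5 = 149/5
  d10 = d3*3 - d7 + d2*4 = 2837/20
  d11 = d6/2 - d5 - d2*3 = -1117/20
Walk from origin (0, 0):
  seg 1: up by d4 = 3 → (0, 3)
  seg 2: down by d9 = 149/5 → (0, -134/5)
  seg 3: left by d1 = 15/4 → (-15/4, -134/5)
  seg 4: up by d4 = 3 → (-15/4, -119/5)
  seg 5: up by d3 = 20 → (-15/4, -19/5)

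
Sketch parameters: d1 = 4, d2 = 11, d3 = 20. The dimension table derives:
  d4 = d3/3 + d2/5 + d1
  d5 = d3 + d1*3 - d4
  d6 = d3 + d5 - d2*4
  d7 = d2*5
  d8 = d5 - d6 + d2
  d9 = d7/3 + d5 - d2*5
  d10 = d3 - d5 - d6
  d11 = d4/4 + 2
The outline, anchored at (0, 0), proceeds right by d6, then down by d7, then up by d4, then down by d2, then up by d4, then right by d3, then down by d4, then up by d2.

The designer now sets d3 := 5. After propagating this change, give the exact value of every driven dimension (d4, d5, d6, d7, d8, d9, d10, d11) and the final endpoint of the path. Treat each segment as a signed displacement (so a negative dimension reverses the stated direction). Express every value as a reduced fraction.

Apply edit: d3 := 5
  d4 = d3/3 + d2/5 + d1 = 118/15
  d5 = d3 + d1*3 - d4 = 137/15
  d6 = d3 + d5 - d2*4 = -448/15
  d7 = d2*5 = 55
  d8 = d5 - d6 + d2 = 50
  d9 = d7/3 + d5 - d2*5 = -413/15
  d10 = d3 - d5 - d6 = 386/15
  d11 = d4/4 + 2 = 119/30
Walk from origin (0, 0):
  seg 1: right by d6 = -448/15 → (-448/15, 0)
  seg 2: down by d7 = 55 → (-448/15, -55)
  seg 3: up by d4 = 118/15 → (-448/15, -707/15)
  seg 4: down by d2 = 11 → (-448/15, -872/15)
  seg 5: up by d4 = 118/15 → (-448/15, -754/15)
  seg 6: right by d3 = 5 → (-373/15, -754/15)
  seg 7: down by d4 = 118/15 → (-373/15, -872/15)
  seg 8: up by d2 = 11 → (-373/15, -707/15)

d4 = 118/15
d5 = 137/15
d6 = -448/15
d7 = 55
d8 = 50
d9 = -413/15
d10 = 386/15
d11 = 119/30
endpoint = (-373/15, -707/15)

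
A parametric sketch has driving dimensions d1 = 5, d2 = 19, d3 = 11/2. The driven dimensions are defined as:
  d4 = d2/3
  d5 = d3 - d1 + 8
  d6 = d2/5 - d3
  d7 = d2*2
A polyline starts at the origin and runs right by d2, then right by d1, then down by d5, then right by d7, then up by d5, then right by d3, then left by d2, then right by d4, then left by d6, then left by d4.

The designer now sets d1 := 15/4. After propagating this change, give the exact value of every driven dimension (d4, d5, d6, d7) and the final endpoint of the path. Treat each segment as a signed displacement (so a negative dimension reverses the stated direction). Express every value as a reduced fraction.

Apply edit: d1 := 15/4
  d4 = d2/3 = 19/3
  d5 = d3 - d1 + 8 = 39/4
  d6 = d2/5 - d3 = -17/10
  d7 = d2*2 = 38
Walk from origin (0, 0):
  seg 1: right by d2 = 19 → (19, 0)
  seg 2: right by d1 = 15/4 → (91/4, 0)
  seg 3: down by d5 = 39/4 → (91/4, -39/4)
  seg 4: right by d7 = 38 → (243/4, -39/4)
  seg 5: up by d5 = 39/4 → (243/4, 0)
  seg 6: right by d3 = 11/2 → (265/4, 0)
  seg 7: left by d2 = 19 → (189/4, 0)
  seg 8: right by d4 = 19/3 → (643/12, 0)
  seg 9: left by d6 = -17/10 → (3317/60, 0)
  seg 10: left by d4 = 19/3 → (979/20, 0)

d4 = 19/3
d5 = 39/4
d6 = -17/10
d7 = 38
endpoint = (979/20, 0)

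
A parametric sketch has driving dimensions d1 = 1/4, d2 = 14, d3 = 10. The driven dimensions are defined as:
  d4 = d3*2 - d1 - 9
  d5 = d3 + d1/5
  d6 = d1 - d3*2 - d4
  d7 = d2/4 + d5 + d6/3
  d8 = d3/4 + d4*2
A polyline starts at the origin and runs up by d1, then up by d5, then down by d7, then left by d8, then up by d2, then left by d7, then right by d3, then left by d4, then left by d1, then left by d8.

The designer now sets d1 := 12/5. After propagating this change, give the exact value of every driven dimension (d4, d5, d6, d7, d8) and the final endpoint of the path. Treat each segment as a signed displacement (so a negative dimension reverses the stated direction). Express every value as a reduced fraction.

Apply edit: d1 := 12/5
  d4 = d3*2 - d1 - 9 = 43/5
  d5 = d3 + d1/5 = 262/25
  d6 = d1 - d3*2 - d4 = -131/5
  d7 = d2/4 + d5 + d6/3 = 787/150
  d8 = d3/4 + d4*2 = 197/10
Walk from origin (0, 0):
  seg 1: up by d1 = 12/5 → (0, 12/5)
  seg 2: up by d5 = 262/25 → (0, 322/25)
  seg 3: down by d7 = 787/150 → (0, 229/30)
  seg 4: left by d8 = 197/10 → (-197/10, 229/30)
  seg 5: up by d2 = 14 → (-197/10, 649/30)
  seg 6: left by d7 = 787/150 → (-1871/75, 649/30)
  seg 7: right by d3 = 10 → (-1121/75, 649/30)
  seg 8: left by d4 = 43/5 → (-1766/75, 649/30)
  seg 9: left by d1 = 12/5 → (-1946/75, 649/30)
  seg 10: left by d8 = 197/10 → (-6847/150, 649/30)

d4 = 43/5
d5 = 262/25
d6 = -131/5
d7 = 787/150
d8 = 197/10
endpoint = (-6847/150, 649/30)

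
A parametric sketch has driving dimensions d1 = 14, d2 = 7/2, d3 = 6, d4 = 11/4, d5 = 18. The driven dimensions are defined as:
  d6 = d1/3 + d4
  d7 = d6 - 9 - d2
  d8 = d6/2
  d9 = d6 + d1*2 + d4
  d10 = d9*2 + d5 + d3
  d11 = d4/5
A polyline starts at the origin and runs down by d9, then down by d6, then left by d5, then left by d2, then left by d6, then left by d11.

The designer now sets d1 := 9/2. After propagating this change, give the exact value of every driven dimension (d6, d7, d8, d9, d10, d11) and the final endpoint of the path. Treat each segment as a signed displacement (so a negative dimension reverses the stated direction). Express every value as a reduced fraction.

d6 = 17/4
d7 = -33/4
d8 = 17/8
d9 = 16
d10 = 56
d11 = 11/20
endpoint = (-263/10, -81/4)

Apply edit: d1 := 9/2
  d6 = d1/3 + d4 = 17/4
  d7 = d6 - 9 - d2 = -33/4
  d8 = d6/2 = 17/8
  d9 = d6 + d1*2 + d4 = 16
  d10 = d9*2 + d5 + d3 = 56
  d11 = d4/5 = 11/20
Walk from origin (0, 0):
  seg 1: down by d9 = 16 → (0, -16)
  seg 2: down by d6 = 17/4 → (0, -81/4)
  seg 3: left by d5 = 18 → (-18, -81/4)
  seg 4: left by d2 = 7/2 → (-43/2, -81/4)
  seg 5: left by d6 = 17/4 → (-103/4, -81/4)
  seg 6: left by d11 = 11/20 → (-263/10, -81/4)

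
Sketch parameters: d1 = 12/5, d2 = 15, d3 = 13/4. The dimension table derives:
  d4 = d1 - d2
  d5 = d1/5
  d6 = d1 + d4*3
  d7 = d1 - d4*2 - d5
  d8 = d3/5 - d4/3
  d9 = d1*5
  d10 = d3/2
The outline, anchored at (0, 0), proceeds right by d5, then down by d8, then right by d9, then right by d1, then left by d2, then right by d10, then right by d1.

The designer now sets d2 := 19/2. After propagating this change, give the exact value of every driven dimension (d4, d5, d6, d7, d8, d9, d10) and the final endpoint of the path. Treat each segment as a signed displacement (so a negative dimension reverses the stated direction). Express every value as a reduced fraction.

Apply edit: d2 := 19/2
  d4 = d1 - d2 = -71/10
  d5 = d1/5 = 12/25
  d6 = d1 + d4*3 = -189/10
  d7 = d1 - d4*2 - d5 = 403/25
  d8 = d3/5 - d4/3 = 181/60
  d9 = d1*5 = 12
  d10 = d3/2 = 13/8
Walk from origin (0, 0):
  seg 1: right by d5 = 12/25 → (12/25, 0)
  seg 2: down by d8 = 181/60 → (12/25, -181/60)
  seg 3: right by d9 = 12 → (312/25, -181/60)
  seg 4: right by d1 = 12/5 → (372/25, -181/60)
  seg 5: left by d2 = 19/2 → (269/50, -181/60)
  seg 6: right by d10 = 13/8 → (1401/200, -181/60)
  seg 7: right by d1 = 12/5 → (1881/200, -181/60)

d4 = -71/10
d5 = 12/25
d6 = -189/10
d7 = 403/25
d8 = 181/60
d9 = 12
d10 = 13/8
endpoint = (1881/200, -181/60)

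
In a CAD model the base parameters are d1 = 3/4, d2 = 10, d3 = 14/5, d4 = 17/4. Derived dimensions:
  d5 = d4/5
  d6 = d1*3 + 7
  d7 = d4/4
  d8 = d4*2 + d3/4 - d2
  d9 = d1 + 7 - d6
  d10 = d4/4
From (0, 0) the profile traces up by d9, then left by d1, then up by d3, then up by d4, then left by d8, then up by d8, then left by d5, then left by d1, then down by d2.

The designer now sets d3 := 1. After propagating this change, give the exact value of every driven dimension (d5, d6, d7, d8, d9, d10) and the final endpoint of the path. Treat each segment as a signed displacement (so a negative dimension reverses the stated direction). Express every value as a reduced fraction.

Apply edit: d3 := 1
  d5 = d4/5 = 17/20
  d6 = d1*3 + 7 = 37/4
  d7 = d4/4 = 17/16
  d8 = d4*2 + d3/4 - d2 = -5/4
  d9 = d1 + 7 - d6 = -3/2
  d10 = d4/4 = 17/16
Walk from origin (0, 0):
  seg 1: up by d9 = -3/2 → (0, -3/2)
  seg 2: left by d1 = 3/4 → (-3/4, -3/2)
  seg 3: up by d3 = 1 → (-3/4, -1/2)
  seg 4: up by d4 = 17/4 → (-3/4, 15/4)
  seg 5: left by d8 = -5/4 → (1/2, 15/4)
  seg 6: up by d8 = -5/4 → (1/2, 5/2)
  seg 7: left by d5 = 17/20 → (-7/20, 5/2)
  seg 8: left by d1 = 3/4 → (-11/10, 5/2)
  seg 9: down by d2 = 10 → (-11/10, -15/2)

d5 = 17/20
d6 = 37/4
d7 = 17/16
d8 = -5/4
d9 = -3/2
d10 = 17/16
endpoint = (-11/10, -15/2)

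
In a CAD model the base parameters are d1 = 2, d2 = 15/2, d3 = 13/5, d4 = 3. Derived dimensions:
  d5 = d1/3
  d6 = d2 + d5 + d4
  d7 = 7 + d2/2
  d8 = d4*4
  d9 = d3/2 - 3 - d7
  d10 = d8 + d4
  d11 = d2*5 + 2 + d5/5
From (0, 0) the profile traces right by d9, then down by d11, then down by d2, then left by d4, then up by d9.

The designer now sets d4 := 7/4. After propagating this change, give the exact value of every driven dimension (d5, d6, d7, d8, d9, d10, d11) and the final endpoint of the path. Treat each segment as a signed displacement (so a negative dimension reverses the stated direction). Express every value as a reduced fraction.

d5 = 2/3
d6 = 119/12
d7 = 43/4
d8 = 7
d9 = -249/20
d10 = 35/4
d11 = 1189/30
endpoint = (-71/5, -715/12)

Apply edit: d4 := 7/4
  d5 = d1/3 = 2/3
  d6 = d2 + d5 + d4 = 119/12
  d7 = 7 + d2/2 = 43/4
  d8 = d4*4 = 7
  d9 = d3/2 - 3 - d7 = -249/20
  d10 = d8 + d4 = 35/4
  d11 = d2*5 + 2 + d5/5 = 1189/30
Walk from origin (0, 0):
  seg 1: right by d9 = -249/20 → (-249/20, 0)
  seg 2: down by d11 = 1189/30 → (-249/20, -1189/30)
  seg 3: down by d2 = 15/2 → (-249/20, -707/15)
  seg 4: left by d4 = 7/4 → (-71/5, -707/15)
  seg 5: up by d9 = -249/20 → (-71/5, -715/12)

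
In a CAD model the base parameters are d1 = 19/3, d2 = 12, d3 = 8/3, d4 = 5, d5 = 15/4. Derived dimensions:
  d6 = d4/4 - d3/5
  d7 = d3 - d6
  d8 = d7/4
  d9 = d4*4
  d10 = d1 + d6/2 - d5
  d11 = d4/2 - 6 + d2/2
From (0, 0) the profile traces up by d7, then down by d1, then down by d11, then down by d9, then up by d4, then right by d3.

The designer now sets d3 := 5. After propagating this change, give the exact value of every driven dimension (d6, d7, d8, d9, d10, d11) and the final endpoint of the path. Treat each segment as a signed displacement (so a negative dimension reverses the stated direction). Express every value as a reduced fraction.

Apply edit: d3 := 5
  d6 = d4/4 - d3/5 = 1/4
  d7 = d3 - d6 = 19/4
  d8 = d7/4 = 19/16
  d9 = d4*4 = 20
  d10 = d1 + d6/2 - d5 = 65/24
  d11 = d4/2 - 6 + d2/2 = 5/2
Walk from origin (0, 0):
  seg 1: up by d7 = 19/4 → (0, 19/4)
  seg 2: down by d1 = 19/3 → (0, -19/12)
  seg 3: down by d11 = 5/2 → (0, -49/12)
  seg 4: down by d9 = 20 → (0, -289/12)
  seg 5: up by d4 = 5 → (0, -229/12)
  seg 6: right by d3 = 5 → (5, -229/12)

d6 = 1/4
d7 = 19/4
d8 = 19/16
d9 = 20
d10 = 65/24
d11 = 5/2
endpoint = (5, -229/12)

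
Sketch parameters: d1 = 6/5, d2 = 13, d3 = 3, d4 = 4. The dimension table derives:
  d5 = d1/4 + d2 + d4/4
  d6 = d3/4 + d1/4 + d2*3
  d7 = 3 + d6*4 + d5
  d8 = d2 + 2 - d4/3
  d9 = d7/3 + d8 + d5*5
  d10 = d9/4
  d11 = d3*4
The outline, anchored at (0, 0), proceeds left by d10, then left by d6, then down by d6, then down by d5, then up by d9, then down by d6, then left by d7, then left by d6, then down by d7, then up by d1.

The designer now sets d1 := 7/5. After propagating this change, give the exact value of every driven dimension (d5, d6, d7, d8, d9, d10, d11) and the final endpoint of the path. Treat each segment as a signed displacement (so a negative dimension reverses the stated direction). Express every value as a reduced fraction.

Apply edit: d1 := 7/5
  d5 = d1/4 + d2 + d4/4 = 287/20
  d6 = d3/4 + d1/4 + d2*3 = 401/10
  d7 = 3 + d6*4 + d5 = 711/4
  d8 = d2 + 2 - d4/3 = 41/3
  d9 = d7/3 + d8 + d5*5 = 434/3
  d10 = d9/4 = 217/6
  d11 = d3*4 = 12
Walk from origin (0, 0):
  seg 1: left by d10 = 217/6 → (-217/6, 0)
  seg 2: left by d6 = 401/10 → (-1144/15, 0)
  seg 3: down by d6 = 401/10 → (-1144/15, -401/10)
  seg 4: down by d5 = 287/20 → (-1144/15, -1089/20)
  seg 5: up by d9 = 434/3 → (-1144/15, 5413/60)
  seg 6: down by d6 = 401/10 → (-1144/15, 3007/60)
  seg 7: left by d7 = 711/4 → (-15241/60, 3007/60)
  seg 8: left by d6 = 401/10 → (-17647/60, 3007/60)
  seg 9: down by d7 = 711/4 → (-17647/60, -3829/30)
  seg 10: up by d1 = 7/5 → (-17647/60, -3787/30)

d5 = 287/20
d6 = 401/10
d7 = 711/4
d8 = 41/3
d9 = 434/3
d10 = 217/6
d11 = 12
endpoint = (-17647/60, -3787/30)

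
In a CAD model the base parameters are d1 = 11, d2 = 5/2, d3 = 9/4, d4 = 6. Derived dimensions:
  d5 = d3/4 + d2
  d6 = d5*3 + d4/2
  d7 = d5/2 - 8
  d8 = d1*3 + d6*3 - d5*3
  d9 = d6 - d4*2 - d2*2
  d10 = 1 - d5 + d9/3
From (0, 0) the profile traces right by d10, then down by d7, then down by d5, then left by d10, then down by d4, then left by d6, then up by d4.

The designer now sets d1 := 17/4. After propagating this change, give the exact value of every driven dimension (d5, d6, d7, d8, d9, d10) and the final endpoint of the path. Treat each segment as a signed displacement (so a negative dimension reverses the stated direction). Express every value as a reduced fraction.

Apply edit: d1 := 17/4
  d5 = d3/4 + d2 = 49/16
  d6 = d5*3 + d4/2 = 195/16
  d7 = d5/2 - 8 = -207/32
  d8 = d1*3 + d6*3 - d5*3 = 321/8
  d9 = d6 - d4*2 - d2*2 = -77/16
  d10 = 1 - d5 + d9/3 = -11/3
Walk from origin (0, 0):
  seg 1: right by d10 = -11/3 → (-11/3, 0)
  seg 2: down by d7 = -207/32 → (-11/3, 207/32)
  seg 3: down by d5 = 49/16 → (-11/3, 109/32)
  seg 4: left by d10 = -11/3 → (0, 109/32)
  seg 5: down by d4 = 6 → (0, -83/32)
  seg 6: left by d6 = 195/16 → (-195/16, -83/32)
  seg 7: up by d4 = 6 → (-195/16, 109/32)

d5 = 49/16
d6 = 195/16
d7 = -207/32
d8 = 321/8
d9 = -77/16
d10 = -11/3
endpoint = (-195/16, 109/32)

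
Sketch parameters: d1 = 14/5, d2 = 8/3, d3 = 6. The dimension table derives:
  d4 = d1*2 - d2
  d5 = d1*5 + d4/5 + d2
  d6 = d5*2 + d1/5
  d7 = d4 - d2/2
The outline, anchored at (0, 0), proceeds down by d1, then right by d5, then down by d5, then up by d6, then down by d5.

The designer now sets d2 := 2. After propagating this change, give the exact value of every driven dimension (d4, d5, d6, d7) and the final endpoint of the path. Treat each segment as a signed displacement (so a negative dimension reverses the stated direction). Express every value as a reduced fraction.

d4 = 18/5
d5 = 418/25
d6 = 34
d7 = 13/5
endpoint = (418/25, -56/25)

Apply edit: d2 := 2
  d4 = d1*2 - d2 = 18/5
  d5 = d1*5 + d4/5 + d2 = 418/25
  d6 = d5*2 + d1/5 = 34
  d7 = d4 - d2/2 = 13/5
Walk from origin (0, 0):
  seg 1: down by d1 = 14/5 → (0, -14/5)
  seg 2: right by d5 = 418/25 → (418/25, -14/5)
  seg 3: down by d5 = 418/25 → (418/25, -488/25)
  seg 4: up by d6 = 34 → (418/25, 362/25)
  seg 5: down by d5 = 418/25 → (418/25, -56/25)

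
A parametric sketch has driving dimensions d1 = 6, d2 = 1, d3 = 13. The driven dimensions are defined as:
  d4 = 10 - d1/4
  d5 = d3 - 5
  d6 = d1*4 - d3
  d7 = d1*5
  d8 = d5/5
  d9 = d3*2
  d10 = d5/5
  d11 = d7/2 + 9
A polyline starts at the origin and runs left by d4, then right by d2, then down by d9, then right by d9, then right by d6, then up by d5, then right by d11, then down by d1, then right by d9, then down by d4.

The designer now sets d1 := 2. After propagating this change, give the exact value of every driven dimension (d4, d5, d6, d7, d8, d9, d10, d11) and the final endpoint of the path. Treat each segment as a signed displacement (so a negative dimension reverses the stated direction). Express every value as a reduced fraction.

d4 = 19/2
d5 = 8
d6 = -5
d7 = 10
d8 = 8/5
d9 = 26
d10 = 8/5
d11 = 14
endpoint = (105/2, -59/2)

Apply edit: d1 := 2
  d4 = 10 - d1/4 = 19/2
  d5 = d3 - 5 = 8
  d6 = d1*4 - d3 = -5
  d7 = d1*5 = 10
  d8 = d5/5 = 8/5
  d9 = d3*2 = 26
  d10 = d5/5 = 8/5
  d11 = d7/2 + 9 = 14
Walk from origin (0, 0):
  seg 1: left by d4 = 19/2 → (-19/2, 0)
  seg 2: right by d2 = 1 → (-17/2, 0)
  seg 3: down by d9 = 26 → (-17/2, -26)
  seg 4: right by d9 = 26 → (35/2, -26)
  seg 5: right by d6 = -5 → (25/2, -26)
  seg 6: up by d5 = 8 → (25/2, -18)
  seg 7: right by d11 = 14 → (53/2, -18)
  seg 8: down by d1 = 2 → (53/2, -20)
  seg 9: right by d9 = 26 → (105/2, -20)
  seg 10: down by d4 = 19/2 → (105/2, -59/2)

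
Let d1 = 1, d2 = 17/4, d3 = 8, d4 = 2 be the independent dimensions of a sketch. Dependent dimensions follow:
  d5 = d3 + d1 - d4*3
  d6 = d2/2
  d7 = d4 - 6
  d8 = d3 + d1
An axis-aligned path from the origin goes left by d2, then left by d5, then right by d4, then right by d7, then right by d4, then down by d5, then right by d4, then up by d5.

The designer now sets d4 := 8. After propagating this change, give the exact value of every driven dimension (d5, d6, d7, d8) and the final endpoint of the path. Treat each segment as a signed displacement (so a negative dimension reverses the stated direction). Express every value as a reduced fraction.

Apply edit: d4 := 8
  d5 = d3 + d1 - d4*3 = -15
  d6 = d2/2 = 17/8
  d7 = d4 - 6 = 2
  d8 = d3 + d1 = 9
Walk from origin (0, 0):
  seg 1: left by d2 = 17/4 → (-17/4, 0)
  seg 2: left by d5 = -15 → (43/4, 0)
  seg 3: right by d4 = 8 → (75/4, 0)
  seg 4: right by d7 = 2 → (83/4, 0)
  seg 5: right by d4 = 8 → (115/4, 0)
  seg 6: down by d5 = -15 → (115/4, 15)
  seg 7: right by d4 = 8 → (147/4, 15)
  seg 8: up by d5 = -15 → (147/4, 0)

d5 = -15
d6 = 17/8
d7 = 2
d8 = 9
endpoint = (147/4, 0)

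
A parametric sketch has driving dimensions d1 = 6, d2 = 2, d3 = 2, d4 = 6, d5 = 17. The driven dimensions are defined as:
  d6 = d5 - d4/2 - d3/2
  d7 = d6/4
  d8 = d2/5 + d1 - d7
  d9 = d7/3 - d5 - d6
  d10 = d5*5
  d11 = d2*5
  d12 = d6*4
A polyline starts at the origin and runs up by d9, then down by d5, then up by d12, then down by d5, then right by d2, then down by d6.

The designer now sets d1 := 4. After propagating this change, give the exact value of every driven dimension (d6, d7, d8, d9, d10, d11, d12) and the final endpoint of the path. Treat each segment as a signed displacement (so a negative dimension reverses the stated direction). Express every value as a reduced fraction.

Apply edit: d1 := 4
  d6 = d5 - d4/2 - d3/2 = 13
  d7 = d6/4 = 13/4
  d8 = d2/5 + d1 - d7 = 23/20
  d9 = d7/3 - d5 - d6 = -347/12
  d10 = d5*5 = 85
  d11 = d2*5 = 10
  d12 = d6*4 = 52
Walk from origin (0, 0):
  seg 1: up by d9 = -347/12 → (0, -347/12)
  seg 2: down by d5 = 17 → (0, -551/12)
  seg 3: up by d12 = 52 → (0, 73/12)
  seg 4: down by d5 = 17 → (0, -131/12)
  seg 5: right by d2 = 2 → (2, -131/12)
  seg 6: down by d6 = 13 → (2, -287/12)

d6 = 13
d7 = 13/4
d8 = 23/20
d9 = -347/12
d10 = 85
d11 = 10
d12 = 52
endpoint = (2, -287/12)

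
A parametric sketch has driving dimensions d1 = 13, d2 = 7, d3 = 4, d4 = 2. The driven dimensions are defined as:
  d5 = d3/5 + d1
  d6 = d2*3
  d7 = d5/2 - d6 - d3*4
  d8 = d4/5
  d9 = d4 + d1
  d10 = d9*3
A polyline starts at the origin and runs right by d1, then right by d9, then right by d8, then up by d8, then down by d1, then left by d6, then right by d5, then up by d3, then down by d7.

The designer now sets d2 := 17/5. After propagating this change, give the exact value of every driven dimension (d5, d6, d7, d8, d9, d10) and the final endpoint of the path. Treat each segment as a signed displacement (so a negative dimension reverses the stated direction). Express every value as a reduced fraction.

d5 = 69/5
d6 = 51/5
d7 = -193/10
d8 = 2/5
d9 = 15
d10 = 45
endpoint = (32, 107/10)

Apply edit: d2 := 17/5
  d5 = d3/5 + d1 = 69/5
  d6 = d2*3 = 51/5
  d7 = d5/2 - d6 - d3*4 = -193/10
  d8 = d4/5 = 2/5
  d9 = d4 + d1 = 15
  d10 = d9*3 = 45
Walk from origin (0, 0):
  seg 1: right by d1 = 13 → (13, 0)
  seg 2: right by d9 = 15 → (28, 0)
  seg 3: right by d8 = 2/5 → (142/5, 0)
  seg 4: up by d8 = 2/5 → (142/5, 2/5)
  seg 5: down by d1 = 13 → (142/5, -63/5)
  seg 6: left by d6 = 51/5 → (91/5, -63/5)
  seg 7: right by d5 = 69/5 → (32, -63/5)
  seg 8: up by d3 = 4 → (32, -43/5)
  seg 9: down by d7 = -193/10 → (32, 107/10)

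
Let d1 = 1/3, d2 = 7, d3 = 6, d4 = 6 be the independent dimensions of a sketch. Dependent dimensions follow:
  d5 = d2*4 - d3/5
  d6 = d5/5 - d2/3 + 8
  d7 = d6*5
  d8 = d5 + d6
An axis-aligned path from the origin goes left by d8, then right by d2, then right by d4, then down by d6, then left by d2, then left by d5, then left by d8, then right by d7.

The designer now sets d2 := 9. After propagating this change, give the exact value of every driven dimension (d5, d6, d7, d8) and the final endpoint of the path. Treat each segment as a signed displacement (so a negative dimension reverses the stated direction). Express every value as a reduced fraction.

Apply edit: d2 := 9
  d5 = d2*4 - d3/5 = 174/5
  d6 = d5/5 - d2/3 + 8 = 299/25
  d7 = d6*5 = 299/5
  d8 = d5 + d6 = 1169/25
Walk from origin (0, 0):
  seg 1: left by d8 = 1169/25 → (-1169/25, 0)
  seg 2: right by d2 = 9 → (-944/25, 0)
  seg 3: right by d4 = 6 → (-794/25, 0)
  seg 4: down by d6 = 299/25 → (-794/25, -299/25)
  seg 5: left by d2 = 9 → (-1019/25, -299/25)
  seg 6: left by d5 = 174/5 → (-1889/25, -299/25)
  seg 7: left by d8 = 1169/25 → (-3058/25, -299/25)
  seg 8: right by d7 = 299/5 → (-1563/25, -299/25)

d5 = 174/5
d6 = 299/25
d7 = 299/5
d8 = 1169/25
endpoint = (-1563/25, -299/25)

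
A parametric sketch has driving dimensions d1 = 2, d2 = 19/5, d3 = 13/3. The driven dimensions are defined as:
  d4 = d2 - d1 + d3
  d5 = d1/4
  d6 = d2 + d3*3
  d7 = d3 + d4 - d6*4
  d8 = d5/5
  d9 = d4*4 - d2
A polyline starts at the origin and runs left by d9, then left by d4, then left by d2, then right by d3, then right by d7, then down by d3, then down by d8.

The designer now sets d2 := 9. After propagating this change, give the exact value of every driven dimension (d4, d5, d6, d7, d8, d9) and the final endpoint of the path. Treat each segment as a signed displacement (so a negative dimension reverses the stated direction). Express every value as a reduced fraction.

d4 = 34/3
d5 = 1/2
d6 = 22
d7 = -217/3
d8 = 1/10
d9 = 109/3
endpoint = (-374/3, -133/30)

Apply edit: d2 := 9
  d4 = d2 - d1 + d3 = 34/3
  d5 = d1/4 = 1/2
  d6 = d2 + d3*3 = 22
  d7 = d3 + d4 - d6*4 = -217/3
  d8 = d5/5 = 1/10
  d9 = d4*4 - d2 = 109/3
Walk from origin (0, 0):
  seg 1: left by d9 = 109/3 → (-109/3, 0)
  seg 2: left by d4 = 34/3 → (-143/3, 0)
  seg 3: left by d2 = 9 → (-170/3, 0)
  seg 4: right by d3 = 13/3 → (-157/3, 0)
  seg 5: right by d7 = -217/3 → (-374/3, 0)
  seg 6: down by d3 = 13/3 → (-374/3, -13/3)
  seg 7: down by d8 = 1/10 → (-374/3, -133/30)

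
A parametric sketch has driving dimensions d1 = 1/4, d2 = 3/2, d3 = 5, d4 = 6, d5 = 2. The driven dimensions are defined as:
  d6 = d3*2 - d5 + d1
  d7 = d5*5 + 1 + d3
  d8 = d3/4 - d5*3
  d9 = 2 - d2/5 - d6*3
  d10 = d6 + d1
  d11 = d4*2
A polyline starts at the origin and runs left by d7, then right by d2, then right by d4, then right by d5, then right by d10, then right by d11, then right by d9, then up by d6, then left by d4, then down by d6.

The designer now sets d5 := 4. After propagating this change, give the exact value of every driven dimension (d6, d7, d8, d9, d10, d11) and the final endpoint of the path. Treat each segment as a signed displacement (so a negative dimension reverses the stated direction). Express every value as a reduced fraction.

d6 = 25/4
d7 = 26
d8 = -43/4
d9 = -341/20
d10 = 13/2
d11 = 12
endpoint = (-381/20, 0)

Apply edit: d5 := 4
  d6 = d3*2 - d5 + d1 = 25/4
  d7 = d5*5 + 1 + d3 = 26
  d8 = d3/4 - d5*3 = -43/4
  d9 = 2 - d2/5 - d6*3 = -341/20
  d10 = d6 + d1 = 13/2
  d11 = d4*2 = 12
Walk from origin (0, 0):
  seg 1: left by d7 = 26 → (-26, 0)
  seg 2: right by d2 = 3/2 → (-49/2, 0)
  seg 3: right by d4 = 6 → (-37/2, 0)
  seg 4: right by d5 = 4 → (-29/2, 0)
  seg 5: right by d10 = 13/2 → (-8, 0)
  seg 6: right by d11 = 12 → (4, 0)
  seg 7: right by d9 = -341/20 → (-261/20, 0)
  seg 8: up by d6 = 25/4 → (-261/20, 25/4)
  seg 9: left by d4 = 6 → (-381/20, 25/4)
  seg 10: down by d6 = 25/4 → (-381/20, 0)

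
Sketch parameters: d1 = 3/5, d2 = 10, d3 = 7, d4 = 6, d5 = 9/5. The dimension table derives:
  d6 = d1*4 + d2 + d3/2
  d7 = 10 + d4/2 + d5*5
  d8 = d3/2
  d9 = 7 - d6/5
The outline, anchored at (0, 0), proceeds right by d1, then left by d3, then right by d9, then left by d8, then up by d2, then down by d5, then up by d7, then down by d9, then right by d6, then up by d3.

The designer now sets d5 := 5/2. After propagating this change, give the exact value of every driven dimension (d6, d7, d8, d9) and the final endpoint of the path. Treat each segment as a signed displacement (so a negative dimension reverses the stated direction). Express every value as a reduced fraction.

Apply edit: d5 := 5/2
  d6 = d1*4 + d2 + d3/2 = 159/10
  d7 = 10 + d4/2 + d5*5 = 51/2
  d8 = d3/2 = 7/2
  d9 = 7 - d6/5 = 191/50
Walk from origin (0, 0):
  seg 1: right by d1 = 3/5 → (3/5, 0)
  seg 2: left by d3 = 7 → (-32/5, 0)
  seg 3: right by d9 = 191/50 → (-129/50, 0)
  seg 4: left by d8 = 7/2 → (-152/25, 0)
  seg 5: up by d2 = 10 → (-152/25, 10)
  seg 6: down by d5 = 5/2 → (-152/25, 15/2)
  seg 7: up by d7 = 51/2 → (-152/25, 33)
  seg 8: down by d9 = 191/50 → (-152/25, 1459/50)
  seg 9: right by d6 = 159/10 → (491/50, 1459/50)
  seg 10: up by d3 = 7 → (491/50, 1809/50)

d6 = 159/10
d7 = 51/2
d8 = 7/2
d9 = 191/50
endpoint = (491/50, 1809/50)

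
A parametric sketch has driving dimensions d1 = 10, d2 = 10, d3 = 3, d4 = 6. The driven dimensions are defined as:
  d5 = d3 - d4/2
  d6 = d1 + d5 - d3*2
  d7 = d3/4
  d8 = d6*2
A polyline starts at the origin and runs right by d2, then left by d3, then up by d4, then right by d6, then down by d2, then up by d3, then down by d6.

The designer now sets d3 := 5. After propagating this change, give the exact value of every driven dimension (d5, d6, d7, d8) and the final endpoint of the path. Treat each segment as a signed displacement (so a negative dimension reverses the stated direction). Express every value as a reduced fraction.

d5 = 2
d6 = 2
d7 = 5/4
d8 = 4
endpoint = (7, -1)

Apply edit: d3 := 5
  d5 = d3 - d4/2 = 2
  d6 = d1 + d5 - d3*2 = 2
  d7 = d3/4 = 5/4
  d8 = d6*2 = 4
Walk from origin (0, 0):
  seg 1: right by d2 = 10 → (10, 0)
  seg 2: left by d3 = 5 → (5, 0)
  seg 3: up by d4 = 6 → (5, 6)
  seg 4: right by d6 = 2 → (7, 6)
  seg 5: down by d2 = 10 → (7, -4)
  seg 6: up by d3 = 5 → (7, 1)
  seg 7: down by d6 = 2 → (7, -1)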